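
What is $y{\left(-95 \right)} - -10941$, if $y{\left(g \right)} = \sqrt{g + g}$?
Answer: $10941 + i \sqrt{190} \approx 10941.0 + 13.784 i$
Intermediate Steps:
$y{\left(g \right)} = \sqrt{2} \sqrt{g}$ ($y{\left(g \right)} = \sqrt{2 g} = \sqrt{2} \sqrt{g}$)
$y{\left(-95 \right)} - -10941 = \sqrt{2} \sqrt{-95} - -10941 = \sqrt{2} i \sqrt{95} + 10941 = i \sqrt{190} + 10941 = 10941 + i \sqrt{190}$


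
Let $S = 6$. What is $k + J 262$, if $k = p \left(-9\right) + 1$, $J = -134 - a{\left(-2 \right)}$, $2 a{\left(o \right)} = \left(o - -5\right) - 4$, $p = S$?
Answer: $-35030$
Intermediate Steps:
$p = 6$
$a{\left(o \right)} = \frac{1}{2} + \frac{o}{2}$ ($a{\left(o \right)} = \frac{\left(o - -5\right) - 4}{2} = \frac{\left(o + 5\right) - 4}{2} = \frac{\left(5 + o\right) - 4}{2} = \frac{1 + o}{2} = \frac{1}{2} + \frac{o}{2}$)
$J = - \frac{267}{2}$ ($J = -134 - \left(\frac{1}{2} + \frac{1}{2} \left(-2\right)\right) = -134 - \left(\frac{1}{2} - 1\right) = -134 - - \frac{1}{2} = -134 + \frac{1}{2} = - \frac{267}{2} \approx -133.5$)
$k = -53$ ($k = 6 \left(-9\right) + 1 = -54 + 1 = -53$)
$k + J 262 = -53 - 34977 = -35030$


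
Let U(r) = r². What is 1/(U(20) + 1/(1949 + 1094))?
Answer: 3043/1217201 ≈ 0.0025000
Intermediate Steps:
1/(U(20) + 1/(1949 + 1094)) = 1/(20² + 1/(1949 + 1094)) = 1/(400 + 1/3043) = 1/(1217201/3043) = 3043/1217201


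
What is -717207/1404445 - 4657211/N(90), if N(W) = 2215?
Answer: -261695412656/124433827 ≈ -2103.1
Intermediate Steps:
-717207/1404445 - 4657211/N(90) = -717207/1404445 - 4657211/2215 = -261695412656/124433827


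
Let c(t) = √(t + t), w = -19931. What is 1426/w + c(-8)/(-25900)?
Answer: -1426/19931 - I/6475 ≈ -0.071547 - 0.00015444*I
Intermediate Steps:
c(t) = √2*√t (c(t) = √(2*t) = √2*√t)
1426/w + c(-8)/(-25900) = 1426/(-19931) + (√2*√(-8))/(-25900) = 1426*(-1/19931) + (√2*(2*I*√2))*(-1/25900) = -1426/19931 + (4*I)*(-1/25900) = -1426/19931 - I/6475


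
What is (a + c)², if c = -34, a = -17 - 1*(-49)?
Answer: 4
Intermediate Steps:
a = 32 (a = -17 + 49 = 32)
(a + c)² = (32 - 34)² = (-2)² = 4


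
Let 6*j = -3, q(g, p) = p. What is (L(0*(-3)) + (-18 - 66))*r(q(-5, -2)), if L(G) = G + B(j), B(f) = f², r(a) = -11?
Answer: 3685/4 ≈ 921.25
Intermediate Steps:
j = -½ (j = (⅙)*(-3) = -½ ≈ -0.50000)
L(G) = ¼ + G (L(G) = G + (-½)² = G + ¼ = ¼ + G)
(L(0*(-3)) + (-18 - 66))*r(q(-5, -2)) = ((¼ + 0*(-3)) + (-18 - 66))*(-11) = ((¼ + 0) - 84)*(-11) = (¼ - 84)*(-11) = -335/4*(-11) = 3685/4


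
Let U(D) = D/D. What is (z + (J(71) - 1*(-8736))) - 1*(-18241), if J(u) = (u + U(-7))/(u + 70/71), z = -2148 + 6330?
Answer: 159258761/5111 ≈ 31160.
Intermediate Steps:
z = 4182
U(D) = 1
J(u) = (1 + u)/(70/71 + u) (J(u) = (u + 1)/(u + 70/71) = (1 + u)/(u + 70*(1/71)) = (1 + u)/(u + 70/71) = (1 + u)/(70/71 + u))
(z + (J(71) - 1*(-8736))) - 1*(-18241) = (4182 + (71*(1 + 71)/(70 + 71*71) - 1*(-8736))) - 1*(-18241) = (4182 + (71*72/(70 + 5041) + 8736)) + 18241 = (4182 + (71*72/5111 + 8736)) + 18241 = (4182 + (71*(1/5111)*72 + 8736)) + 18241 = (4182 + (5112/5111 + 8736)) + 18241 = (4182 + 44654808/5111) + 18241 = 66029010/5111 + 18241 = 159258761/5111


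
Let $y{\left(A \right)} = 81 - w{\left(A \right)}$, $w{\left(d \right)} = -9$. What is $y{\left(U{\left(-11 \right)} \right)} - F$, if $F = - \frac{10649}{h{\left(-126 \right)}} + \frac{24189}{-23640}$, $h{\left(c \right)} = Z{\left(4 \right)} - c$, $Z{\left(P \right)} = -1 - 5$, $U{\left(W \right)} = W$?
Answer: $\frac{2124821}{11820} \approx 179.76$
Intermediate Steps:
$Z{\left(P \right)} = -6$
$h{\left(c \right)} = -6 - c$
$F = - \frac{1061021}{11820}$ ($F = - \frac{10649}{-6 - -126} + \frac{24189}{-23640} = - \frac{10649}{-6 + 126} + 24189 \left(- \frac{1}{23640}\right) = - \frac{10649}{120} - \frac{8063}{7880} = - \frac{1061021}{11820} \approx -89.765$)
$y{\left(A \right)} = 90$ ($y{\left(A \right)} = 81 - -9 = 81 + 9 = 90$)
$y{\left(U{\left(-11 \right)} \right)} - F = 90 - - \frac{1061021}{11820} = 90 + \frac{1061021}{11820} = \frac{2124821}{11820}$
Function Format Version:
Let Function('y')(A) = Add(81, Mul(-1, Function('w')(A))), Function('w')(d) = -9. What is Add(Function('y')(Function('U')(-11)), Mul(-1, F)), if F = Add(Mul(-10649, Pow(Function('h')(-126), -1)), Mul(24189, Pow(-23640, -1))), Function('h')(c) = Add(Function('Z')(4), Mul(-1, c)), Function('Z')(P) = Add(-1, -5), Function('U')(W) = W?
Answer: Rational(2124821, 11820) ≈ 179.76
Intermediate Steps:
Function('Z')(P) = -6
Function('h')(c) = Add(-6, Mul(-1, c))
F = Rational(-1061021, 11820) (F = Add(Mul(-10649, Pow(Add(-6, Mul(-1, -126)), -1)), Mul(24189, Pow(-23640, -1))) = Add(Mul(-10649, Pow(Add(-6, 126), -1)), Mul(24189, Rational(-1, 23640))) = Add(Mul(-10649, Pow(120, -1)), Rational(-8063, 7880)) = Add(Mul(-10649, Rational(1, 120)), Rational(-8063, 7880)) = Add(Rational(-10649, 120), Rational(-8063, 7880)) = Rational(-1061021, 11820) ≈ -89.765)
Function('y')(A) = 90 (Function('y')(A) = Add(81, Mul(-1, -9)) = Add(81, 9) = 90)
Add(Function('y')(Function('U')(-11)), Mul(-1, F)) = Add(90, Mul(-1, Rational(-1061021, 11820))) = Add(90, Rational(1061021, 11820)) = Rational(2124821, 11820)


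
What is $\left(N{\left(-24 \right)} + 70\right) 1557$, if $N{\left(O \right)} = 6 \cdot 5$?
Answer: $155700$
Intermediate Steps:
$N{\left(O \right)} = 30$
$\left(N{\left(-24 \right)} + 70\right) 1557 = \left(30 + 70\right) 1557 = 100 \cdot 1557 = 155700$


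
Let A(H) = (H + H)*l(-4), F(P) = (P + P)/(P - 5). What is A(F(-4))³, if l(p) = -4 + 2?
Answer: -32768/729 ≈ -44.949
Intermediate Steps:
F(P) = 2*P/(-5 + P) (F(P) = (2*P)/(-5 + P) = 2*P/(-5 + P))
l(p) = -2
A(H) = -4*H (A(H) = (H + H)*(-2) = (2*H)*(-2) = -4*H)
A(F(-4))³ = (-8*(-4)/(-5 - 4))³ = (-8*(-4)/(-9))³ = (-8*(-4)*(-1)/9)³ = (-4*8/9)³ = (-32/9)³ = -32768/729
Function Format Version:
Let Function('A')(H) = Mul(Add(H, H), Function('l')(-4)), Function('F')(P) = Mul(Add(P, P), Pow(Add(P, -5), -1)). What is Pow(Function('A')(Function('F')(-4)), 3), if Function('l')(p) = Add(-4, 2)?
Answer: Rational(-32768, 729) ≈ -44.949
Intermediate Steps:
Function('F')(P) = Mul(2, P, Pow(Add(-5, P), -1)) (Function('F')(P) = Mul(Mul(2, P), Pow(Add(-5, P), -1)) = Mul(2, P, Pow(Add(-5, P), -1)))
Function('l')(p) = -2
Function('A')(H) = Mul(-4, H) (Function('A')(H) = Mul(Add(H, H), -2) = Mul(Mul(2, H), -2) = Mul(-4, H))
Pow(Function('A')(Function('F')(-4)), 3) = Pow(Mul(-4, Mul(2, -4, Pow(Add(-5, -4), -1))), 3) = Pow(Mul(-4, Mul(2, -4, Pow(-9, -1))), 3) = Pow(Mul(-4, Mul(2, -4, Rational(-1, 9))), 3) = Pow(Mul(-4, Rational(8, 9)), 3) = Pow(Rational(-32, 9), 3) = Rational(-32768, 729)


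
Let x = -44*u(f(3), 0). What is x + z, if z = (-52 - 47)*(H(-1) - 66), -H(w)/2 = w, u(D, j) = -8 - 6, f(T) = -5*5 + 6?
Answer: 6952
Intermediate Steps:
f(T) = -19 (f(T) = -25 + 6 = -19)
u(D, j) = -14
H(w) = -2*w
x = 616 (x = -44*(-14) = 616)
z = 6336 (z = (-52 - 47)*(-2*(-1) - 66) = -99*(2 - 66) = -99*(-64) = 6336)
x + z = 616 + 6336 = 6952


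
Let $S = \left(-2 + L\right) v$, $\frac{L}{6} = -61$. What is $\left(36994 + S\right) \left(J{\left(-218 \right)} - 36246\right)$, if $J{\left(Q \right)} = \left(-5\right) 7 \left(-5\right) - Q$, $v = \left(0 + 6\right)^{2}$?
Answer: $-851365338$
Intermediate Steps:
$L = -366$ ($L = 6 \left(-61\right) = -366$)
$v = 36$ ($v = 6^{2} = 36$)
$J{\left(Q \right)} = 175 - Q$ ($J{\left(Q \right)} = \left(-35\right) \left(-5\right) - Q = 175 - Q$)
$S = -13248$ ($S = \left(-2 - 366\right) 36 = \left(-368\right) 36 = -13248$)
$\left(36994 + S\right) \left(J{\left(-218 \right)} - 36246\right) = \left(36994 - 13248\right) \left(\left(175 - -218\right) - 36246\right) = 23746 \left(\left(175 + 218\right) - 36246\right) = 23746 \left(393 - 36246\right) = 23746 \left(-35853\right) = -851365338$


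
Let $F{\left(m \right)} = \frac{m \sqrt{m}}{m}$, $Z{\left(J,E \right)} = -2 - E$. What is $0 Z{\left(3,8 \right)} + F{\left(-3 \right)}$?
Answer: $i \sqrt{3} \approx 1.732 i$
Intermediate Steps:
$F{\left(m \right)} = \sqrt{m}$ ($F{\left(m \right)} = \frac{m^{\frac{3}{2}}}{m} = \sqrt{m}$)
$0 Z{\left(3,8 \right)} + F{\left(-3 \right)} = 0 \left(-2 - 8\right) + \sqrt{-3} = 0 \left(-2 - 8\right) + i \sqrt{3} = 0 \left(-10\right) + i \sqrt{3} = 0 + i \sqrt{3} = i \sqrt{3}$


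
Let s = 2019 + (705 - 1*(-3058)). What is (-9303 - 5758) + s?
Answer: -9279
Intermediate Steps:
s = 5782 (s = 2019 + (705 + 3058) = 2019 + 3763 = 5782)
(-9303 - 5758) + s = (-9303 - 5758) + 5782 = -15061 + 5782 = -9279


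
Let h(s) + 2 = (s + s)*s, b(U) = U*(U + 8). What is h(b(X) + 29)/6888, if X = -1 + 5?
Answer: 494/287 ≈ 1.7213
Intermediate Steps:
X = 4
b(U) = U*(8 + U)
h(s) = -2 + 2*s² (h(s) = -2 + (s + s)*s = -2 + (2*s)*s = -2 + 2*s²)
h(b(X) + 29)/6888 = (-2 + 2*(4*(8 + 4) + 29)²)/6888 = (-2 + 2*(4*12 + 29)²)*(1/6888) = (-2 + 2*(48 + 29)²)*(1/6888) = (-2 + 2*77²)*(1/6888) = (-2 + 2*5929)*(1/6888) = (-2 + 11858)*(1/6888) = 11856*(1/6888) = 494/287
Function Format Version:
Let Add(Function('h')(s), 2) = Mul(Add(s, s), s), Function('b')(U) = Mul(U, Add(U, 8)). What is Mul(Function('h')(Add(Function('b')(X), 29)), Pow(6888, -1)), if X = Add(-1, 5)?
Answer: Rational(494, 287) ≈ 1.7213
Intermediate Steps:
X = 4
Function('b')(U) = Mul(U, Add(8, U))
Function('h')(s) = Add(-2, Mul(2, Pow(s, 2))) (Function('h')(s) = Add(-2, Mul(Add(s, s), s)) = Add(-2, Mul(Mul(2, s), s)) = Add(-2, Mul(2, Pow(s, 2))))
Mul(Function('h')(Add(Function('b')(X), 29)), Pow(6888, -1)) = Mul(Add(-2, Mul(2, Pow(Add(Mul(4, Add(8, 4)), 29), 2))), Pow(6888, -1)) = Mul(Add(-2, Mul(2, Pow(Add(Mul(4, 12), 29), 2))), Rational(1, 6888)) = Mul(Add(-2, Mul(2, Pow(Add(48, 29), 2))), Rational(1, 6888)) = Mul(Add(-2, Mul(2, Pow(77, 2))), Rational(1, 6888)) = Mul(Add(-2, Mul(2, 5929)), Rational(1, 6888)) = Mul(Add(-2, 11858), Rational(1, 6888)) = Mul(11856, Rational(1, 6888)) = Rational(494, 287)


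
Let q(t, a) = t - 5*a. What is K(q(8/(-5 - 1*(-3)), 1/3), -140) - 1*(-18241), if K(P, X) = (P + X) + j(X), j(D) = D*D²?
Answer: -8177714/3 ≈ -2.7259e+6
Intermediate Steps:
j(D) = D³
K(P, X) = P + X + X³ (K(P, X) = (P + X) + X³ = P + X + X³)
K(q(8/(-5 - 1*(-3)), 1/3), -140) - 1*(-18241) = ((8/(-5 - 1*(-3)) - 5/3) - 140 + (-140)³) - 1*(-18241) = ((8/(-5 + 3) - 5*⅓) - 140 - 2744000) + 18241 = ((8/(-2) - 5/3) - 140 - 2744000) + 18241 = ((8*(-½) - 5/3) - 140 - 2744000) + 18241 = ((-4 - 5/3) - 140 - 2744000) + 18241 = (-17/3 - 140 - 2744000) + 18241 = -8232437/3 + 18241 = -8177714/3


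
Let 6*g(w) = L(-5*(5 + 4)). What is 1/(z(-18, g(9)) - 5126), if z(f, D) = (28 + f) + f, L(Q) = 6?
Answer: -1/5134 ≈ -0.00019478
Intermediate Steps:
g(w) = 1 (g(w) = (⅙)*6 = 1)
z(f, D) = 28 + 2*f
1/(z(-18, g(9)) - 5126) = 1/((28 + 2*(-18)) - 5126) = 1/((28 - 36) - 5126) = 1/(-8 - 5126) = 1/(-5134) = -1/5134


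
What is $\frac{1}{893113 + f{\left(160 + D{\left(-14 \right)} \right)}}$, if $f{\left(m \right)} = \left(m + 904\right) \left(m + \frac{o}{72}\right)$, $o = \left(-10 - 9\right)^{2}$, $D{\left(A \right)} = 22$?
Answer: $\frac{12}{13154521} \approx 9.1223 \cdot 10^{-7}$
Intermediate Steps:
$o = 361$ ($o = \left(-19\right)^{2} = 361$)
$f{\left(m \right)} = \left(904 + m\right) \left(\frac{361}{72} + m\right)$ ($f{\left(m \right)} = \left(m + 904\right) \left(m + \frac{361}{72}\right) = \left(904 + m\right) \left(m + 361 \cdot \frac{1}{72}\right) = \left(904 + m\right) \left(m + \frac{361}{72}\right) = \left(904 + m\right) \left(\frac{361}{72} + m\right)$)
$\frac{1}{893113 + f{\left(160 + D{\left(-14 \right)} \right)}} = \frac{1}{893113 + \left(\frac{40793}{9} + \left(160 + 22\right)^{2} + \frac{65449 \left(160 + 22\right)}{72}\right)} = \frac{1}{893113 + \left(\frac{40793}{9} + 182^{2} + \frac{65449}{72} \cdot 182\right)} = \frac{1}{893113 + \left(\frac{40793}{9} + 33124 + \frac{5955859}{36}\right)} = \frac{1}{893113 + \frac{2437165}{12}} = \frac{1}{\frac{13154521}{12}} = \frac{12}{13154521}$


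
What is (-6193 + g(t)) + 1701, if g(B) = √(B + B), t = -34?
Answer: -4492 + 2*I*√17 ≈ -4492.0 + 8.2462*I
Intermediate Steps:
g(B) = √2*√B (g(B) = √(2*B) = √2*√B)
(-6193 + g(t)) + 1701 = (-6193 + √2*√(-34)) + 1701 = (-6193 + √2*(I*√34)) + 1701 = (-6193 + 2*I*√17) + 1701 = -4492 + 2*I*√17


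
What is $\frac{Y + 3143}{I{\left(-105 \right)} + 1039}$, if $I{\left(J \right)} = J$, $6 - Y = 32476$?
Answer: $- \frac{29327}{934} \approx -31.399$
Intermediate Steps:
$Y = -32470$ ($Y = 6 - 32476 = -32470$)
$\frac{Y + 3143}{I{\left(-105 \right)} + 1039} = \frac{-32470 + 3143}{-105 + 1039} = - \frac{29327}{934}$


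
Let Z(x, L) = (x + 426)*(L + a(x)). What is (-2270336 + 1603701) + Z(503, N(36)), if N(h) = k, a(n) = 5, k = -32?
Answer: -691718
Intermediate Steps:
N(h) = -32
Z(x, L) = (5 + L)*(426 + x) (Z(x, L) = (x + 426)*(L + 5) = (426 + x)*(5 + L) = (5 + L)*(426 + x))
(-2270336 + 1603701) + Z(503, N(36)) = (-2270336 + 1603701) + (2130 + 5*503 + 426*(-32) - 32*503) = -666635 + (2130 + 2515 - 13632 - 16096) = -666635 - 25083 = -691718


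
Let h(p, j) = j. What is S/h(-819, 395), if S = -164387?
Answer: -164387/395 ≈ -416.17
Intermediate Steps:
S/h(-819, 395) = -164387/395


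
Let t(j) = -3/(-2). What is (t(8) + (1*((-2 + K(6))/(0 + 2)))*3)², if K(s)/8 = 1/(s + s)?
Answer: ¼ ≈ 0.25000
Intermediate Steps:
K(s) = 4/s (K(s) = 8/(s + s) = 8/((2*s)) = 8*(1/(2*s)) = 4/s)
t(j) = 3/2 (t(j) = -3*(-½) = 3/2)
(t(8) + (1*((-2 + K(6))/(0 + 2)))*3)² = (3/2 + (1*((-2 + 4/6)/(0 + 2)))*3)² = (3/2 + (1*((-2 + 4*(⅙))/2))*3)² = (3/2 + (1*((-2 + ⅔)*(½)))*3)² = (3/2 + (1*(-4/3*½))*3)² = (3/2 + (1*(-⅔))*3)² = (3/2 - ⅔*3)² = (3/2 - 2)² = (-½)² = ¼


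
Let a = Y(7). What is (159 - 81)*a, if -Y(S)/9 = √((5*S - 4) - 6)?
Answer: -3510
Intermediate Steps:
Y(S) = -9*√(-10 + 5*S) (Y(S) = -9*√((5*S - 4) - 6) = -9*√((-4 + 5*S) - 6) = -9*√(-10 + 5*S))
a = -45 (a = -9*√(-10 + 5*7) = -9*√(-10 + 35) = -9*√25 = -9*5 = -45)
(159 - 81)*a = (159 - 81)*(-45) = 78*(-45) = -3510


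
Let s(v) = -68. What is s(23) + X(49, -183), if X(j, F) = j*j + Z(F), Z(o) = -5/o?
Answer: 426944/183 ≈ 2333.0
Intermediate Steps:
X(j, F) = j² - 5/F (X(j, F) = j*j - 5/F = j² - 5/F)
s(23) + X(49, -183) = -68 + (49² - 5/(-183)) = -68 + (2401 - 5*(-1/183)) = -68 + (2401 + 5/183) = -68 + 439388/183 = 426944/183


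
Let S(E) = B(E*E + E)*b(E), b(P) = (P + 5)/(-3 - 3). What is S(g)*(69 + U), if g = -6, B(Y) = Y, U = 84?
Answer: 765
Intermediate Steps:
b(P) = -5/6 - P/6 (b(P) = (5 + P)/(-6) = (5 + P)*(-1/6) = -5/6 - P/6)
S(E) = (-5/6 - E/6)*(E + E**2) (S(E) = (E*E + E)*(-5/6 - E/6) = (E**2 + E)*(-5/6 - E/6) = (E + E**2)*(-5/6 - E/6) = (-5/6 - E/6)*(E + E**2))
S(g)*(69 + U) = (-1/6*(-6)*(1 - 6)*(5 - 6))*(69 + 84) = -1/6*(-6)*(-5)*(-1)*153 = 5*153 = 765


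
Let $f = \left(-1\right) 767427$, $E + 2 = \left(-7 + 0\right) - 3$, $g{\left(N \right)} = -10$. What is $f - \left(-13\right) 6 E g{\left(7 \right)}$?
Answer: $-758067$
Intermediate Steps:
$E = -12$ ($E = -2 + \left(\left(-7 + 0\right) - 3\right) = -2 - 10 = -12$)
$f = -767427$
$f - \left(-13\right) 6 E g{\left(7 \right)} = -767427 - \left(-13\right) 6 \left(-12\right) \left(-10\right) = -767427 - \left(-78\right) \left(-12\right) \left(-10\right) = -767427 - 936 \left(-10\right) = -767427 - -9360 = -767427 + 9360 = -758067$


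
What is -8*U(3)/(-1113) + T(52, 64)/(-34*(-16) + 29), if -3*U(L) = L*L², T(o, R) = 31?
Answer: -2251/212583 ≈ -0.010589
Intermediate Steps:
U(L) = -L³/3 (U(L) = -L*L²/3 = -L³/3)
-8*U(3)/(-1113) + T(52, 64)/(-34*(-16) + 29) = -(-8)*3³/3/(-1113) + 31/(-34*(-16) + 29) = -(-8)*27/3*(-1/1113) + 31/(544 + 29) = -8*(-9)*(-1/1113) + 31/573 = 72*(-1/1113) + 31*(1/573) = -24/371 + 31/573 = -2251/212583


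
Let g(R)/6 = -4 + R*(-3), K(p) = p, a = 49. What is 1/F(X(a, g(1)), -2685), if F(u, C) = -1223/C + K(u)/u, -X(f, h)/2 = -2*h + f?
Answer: 2685/3908 ≈ 0.68705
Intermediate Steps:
g(R) = -24 - 18*R (g(R) = 6*(-4 + R*(-3)) = 6*(-4 - 3*R) = -24 - 18*R)
X(f, h) = -2*f + 4*h (X(f, h) = -2*(-2*h + f) = -2*(f - 2*h) = -2*f + 4*h)
F(u, C) = 1 - 1223/C (F(u, C) = -1223/C + u/u = -1223/C + 1 = 1 - 1223/C)
1/F(X(a, g(1)), -2685) = 1/((-1223 - 2685)/(-2685)) = 1/(-1/2685*(-3908)) = 1/(3908/2685) = 2685/3908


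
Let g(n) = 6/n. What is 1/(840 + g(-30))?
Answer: 5/4199 ≈ 0.0011908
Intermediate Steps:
1/(840 + g(-30)) = 1/(840 + 6/(-30)) = 1/(840 + 6*(-1/30)) = 1/(840 - ⅕) = 1/(4199/5) = 5/4199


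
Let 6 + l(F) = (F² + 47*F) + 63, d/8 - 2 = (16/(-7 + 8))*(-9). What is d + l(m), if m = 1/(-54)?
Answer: -3148901/2916 ≈ -1079.9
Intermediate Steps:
m = -1/54 ≈ -0.018519
d = -1136 (d = 16 + 8*((16/(-7 + 8))*(-9)) = 16 + 8*((16/1)*(-9)) = 16 + 8*((16*1)*(-9)) = 16 + 8*(16*(-9)) = 16 + 8*(-144) = 16 - 1152 = -1136)
l(F) = 57 + F² + 47*F (l(F) = -6 + ((F² + 47*F) + 63) = -6 + (63 + F² + 47*F) = 57 + F² + 47*F)
d + l(m) = -1136 + (57 + (-1/54)² + 47*(-1/54)) = -1136 + (57 + 1/2916 - 47/54) = -1136 + 163675/2916 = -3148901/2916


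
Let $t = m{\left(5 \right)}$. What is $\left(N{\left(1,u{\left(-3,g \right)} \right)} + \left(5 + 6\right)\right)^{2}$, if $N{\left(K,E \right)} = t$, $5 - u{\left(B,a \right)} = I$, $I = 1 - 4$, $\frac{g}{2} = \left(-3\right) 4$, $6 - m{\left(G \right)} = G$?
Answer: $144$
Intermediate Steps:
$m{\left(G \right)} = 6 - G$
$g = -24$ ($g = 2 \left(\left(-3\right) 4\right) = 2 \left(-12\right) = -24$)
$I = -3$ ($I = 1 - 4 = -3$)
$u{\left(B,a \right)} = 8$ ($u{\left(B,a \right)} = 5 - -3 = 5 + 3 = 8$)
$t = 1$ ($t = 6 - 5 = 1$)
$N{\left(K,E \right)} = 1$
$\left(N{\left(1,u{\left(-3,g \right)} \right)} + \left(5 + 6\right)\right)^{2} = \left(1 + \left(5 + 6\right)\right)^{2} = \left(1 + 11\right)^{2} = 12^{2} = 144$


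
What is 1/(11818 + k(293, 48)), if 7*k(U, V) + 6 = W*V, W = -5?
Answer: 7/82480 ≈ 8.4869e-5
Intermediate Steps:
k(U, V) = -6/7 - 5*V/7 (k(U, V) = -6/7 + (-5*V)/7 = -6/7 - 5*V/7)
1/(11818 + k(293, 48)) = 1/(11818 + (-6/7 - 5/7*48)) = 1/(11818 + (-6/7 - 240/7)) = 1/(11818 - 246/7) = 1/(82480/7) = 7/82480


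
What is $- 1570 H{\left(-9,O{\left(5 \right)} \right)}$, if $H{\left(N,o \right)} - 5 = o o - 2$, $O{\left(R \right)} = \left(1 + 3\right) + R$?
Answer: $-131880$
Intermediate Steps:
$O{\left(R \right)} = 4 + R$
$H{\left(N,o \right)} = 3 + o^{2}$ ($H{\left(N,o \right)} = 5 + \left(o o - 2\right) = 5 + \left(o^{2} - 2\right) = 5 + \left(-2 + o^{2}\right) = 3 + o^{2}$)
$- 1570 H{\left(-9,O{\left(5 \right)} \right)} = - 1570 \left(3 + \left(4 + 5\right)^{2}\right) = - 1570 \left(3 + 9^{2}\right) = - 1570 \left(3 + 81\right) = \left(-1570\right) 84 = -131880$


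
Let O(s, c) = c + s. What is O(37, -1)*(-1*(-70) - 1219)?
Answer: -41364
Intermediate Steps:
O(37, -1)*(-1*(-70) - 1219) = (-1 + 37)*(-1*(-70) - 1219) = 36*(70 - 1219) = 36*(-1149) = -41364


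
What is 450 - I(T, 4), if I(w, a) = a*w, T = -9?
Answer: 486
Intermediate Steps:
450 - I(T, 4) = 450 - 4*(-9) = 450 - 1*(-36) = 450 + 36 = 486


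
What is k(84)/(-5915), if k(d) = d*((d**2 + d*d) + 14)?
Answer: -169512/845 ≈ -200.61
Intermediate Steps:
k(d) = d*(14 + 2*d**2) (k(d) = d*((d**2 + d**2) + 14) = d*(2*d**2 + 14) = d*(14 + 2*d**2))
k(84)/(-5915) = (2*84*(7 + 84**2))/(-5915) = (2*84*(7 + 7056))*(-1/5915) = (2*84*7063)*(-1/5915) = 1186584*(-1/5915) = -169512/845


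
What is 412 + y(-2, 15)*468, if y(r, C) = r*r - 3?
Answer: 880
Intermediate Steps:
y(r, C) = -3 + r² (y(r, C) = r² - 3 = -3 + r²)
412 + y(-2, 15)*468 = 412 + (-3 + (-2)²)*468 = 412 + (-3 + 4)*468 = 412 + 1*468 = 412 + 468 = 880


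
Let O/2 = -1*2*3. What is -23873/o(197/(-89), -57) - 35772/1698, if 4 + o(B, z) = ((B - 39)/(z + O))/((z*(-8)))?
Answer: 4713051350768/792224257 ≈ 5949.1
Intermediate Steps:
O = -12 (O = 2*(-1*2*3) = 2*(-2*3) = 2*(-6) = -12)
o(B, z) = -4 - (-39 + B)/(8*z*(-12 + z)) (o(B, z) = -4 + ((B - 39)/(z - 12))/((z*(-8))) = -4 + ((-39 + B)/(-12 + z))/((-8*z)) = -4 + ((-39 + B)/(-12 + z))*(-1/(8*z)) = -4 - (-39 + B)/(8*z*(-12 + z)))
-23873/o(197/(-89), -57) - 35772/1698 = -23873*(-456*(-12 - 57)/(39 - 197/(-89) - 32*(-57)**2 + 384*(-57))) - 35772/1698 = -23873*31464/(39 - 197*(-1)/89 - 32*3249 - 21888) - 35772*1/1698 = -23873*31464/(39 - 1*(-197/89) - 103968 - 21888) - 5962/283 = -23873*31464/(39 + 197/89 - 103968 - 21888) - 5962/283 = -23873/((1/8)*(-1/57)*(-1/69)*(-11197516/89)) - 5962/283 = -23873/(-2799379/700074) - 5962/283 = -23873*(-700074/2799379) - 5962/283 = 16712866602/2799379 - 5962/283 = 4713051350768/792224257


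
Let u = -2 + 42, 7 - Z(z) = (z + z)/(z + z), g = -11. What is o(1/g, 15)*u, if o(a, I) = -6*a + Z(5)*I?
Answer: 39840/11 ≈ 3621.8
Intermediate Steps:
Z(z) = 6 (Z(z) = 7 - (z + z)/(z + z) = 7 - 2*z/(2*z) = 7 - 2*z*1/(2*z) = 7 - 1*1 = 7 - 1 = 6)
o(a, I) = -6*a + 6*I
u = 40
o(1/g, 15)*u = (-6/(-11) + 6*15)*40 = (-6*(-1/11) + 90)*40 = (6/11 + 90)*40 = (996/11)*40 = 39840/11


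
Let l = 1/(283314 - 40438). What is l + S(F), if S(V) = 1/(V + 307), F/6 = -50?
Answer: 242883/1700132 ≈ 0.14286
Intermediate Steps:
F = -300 (F = 6*(-50) = -300)
S(V) = 1/(307 + V)
l = 1/242876 ≈ 4.1173e-6
l + S(F) = 1/242876 + 1/(307 - 300) = 1/242876 + 1/7 = 1/242876 + ⅐ = 242883/1700132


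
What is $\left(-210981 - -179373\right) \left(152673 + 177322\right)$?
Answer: $-10430481960$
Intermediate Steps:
$\left(-210981 - -179373\right) \left(152673 + 177322\right) = \left(-210981 + 179373\right) 329995 = \left(-31608\right) 329995 = -10430481960$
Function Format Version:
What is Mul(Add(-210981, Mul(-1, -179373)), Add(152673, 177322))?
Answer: -10430481960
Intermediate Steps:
Mul(Add(-210981, Mul(-1, -179373)), Add(152673, 177322)) = Mul(Add(-210981, 179373), 329995) = Mul(-31608, 329995) = -10430481960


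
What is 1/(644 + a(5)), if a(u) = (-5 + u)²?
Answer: 1/644 ≈ 0.0015528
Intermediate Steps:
1/(644 + a(5)) = 1/(644 + (-5 + 5)²) = 1/(644 + 0²) = 1/(644 + 0) = 1/644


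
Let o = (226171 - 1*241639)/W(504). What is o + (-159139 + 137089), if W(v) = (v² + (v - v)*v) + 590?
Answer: -2807038884/127303 ≈ -22050.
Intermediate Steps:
W(v) = 590 + v² (W(v) = (v² + 0*v) + 590 = (v² + 0) + 590 = v² + 590 = 590 + v²)
o = -7734/127303 (o = (226171 - 1*241639)/(590 + 504²) = (226171 - 241639)/(590 + 254016) = -15468/254606 = -15468*1/254606 = -7734/127303 ≈ -0.060753)
o + (-159139 + 137089) = -7734/127303 + (-159139 + 137089) = -7734/127303 - 22050 = -2807038884/127303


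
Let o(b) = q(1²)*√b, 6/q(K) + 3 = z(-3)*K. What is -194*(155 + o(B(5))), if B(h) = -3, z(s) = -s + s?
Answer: -30070 + 388*I*√3 ≈ -30070.0 + 672.04*I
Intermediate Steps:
z(s) = 0
q(K) = -2 (q(K) = 6/(-3 + 0*K) = 6/(-3 + 0) = 6/(-3) = 6*(-⅓) = -2)
o(b) = -2*√b
-194*(155 + o(B(5))) = -194*(155 - 2*I*√3) = -30070 + 388*I*√3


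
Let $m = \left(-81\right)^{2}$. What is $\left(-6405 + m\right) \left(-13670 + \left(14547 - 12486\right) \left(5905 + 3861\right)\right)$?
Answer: $3137792736$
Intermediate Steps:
$m = 6561$
$\left(-6405 + m\right) \left(-13670 + \left(14547 - 12486\right) \left(5905 + 3861\right)\right) = \left(-6405 + 6561\right) \left(-13670 + \left(14547 - 12486\right) \left(5905 + 3861\right)\right) = 156 \left(-13670 + 2061 \cdot 9766\right) = 156 \left(-13670 + 20127726\right) = 156 \cdot 20114056 = 3137792736$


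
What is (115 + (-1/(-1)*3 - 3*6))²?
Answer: 10000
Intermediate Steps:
(115 + (-1/(-1)*3 - 3*6))² = (115 + (-1*(-1)*3 - 18))² = (115 + (1*3 - 18))² = (115 + (3 - 18))² = (115 - 15)² = 100² = 10000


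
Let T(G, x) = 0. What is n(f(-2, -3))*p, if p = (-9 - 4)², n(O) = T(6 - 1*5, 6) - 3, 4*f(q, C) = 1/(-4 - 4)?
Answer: -507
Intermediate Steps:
f(q, C) = -1/32 (f(q, C) = 1/(4*(-4 - 4)) = (¼)/(-8) = (¼)*(-⅛) = -1/32)
n(O) = -3 (n(O) = 0 - 3 = -3)
p = 169 (p = (-13)² = 169)
n(f(-2, -3))*p = -3*169 = -507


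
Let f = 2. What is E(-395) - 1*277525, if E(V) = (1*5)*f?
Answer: -277515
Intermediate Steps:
E(V) = 10 (E(V) = (1*5)*2 = 5*2 = 10)
E(-395) - 1*277525 = 10 - 1*277525 = 10 - 277525 = -277515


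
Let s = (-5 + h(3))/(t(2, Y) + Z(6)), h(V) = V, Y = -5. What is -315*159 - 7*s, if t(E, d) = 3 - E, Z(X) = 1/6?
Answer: -50073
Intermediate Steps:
Z(X) = ⅙
s = -12/7 (s = (-5 + 3)/((3 - 1*2) + ⅙) = -2/((3 - 2) + ⅙) = -2/(1 + ⅙) = -2/7/6 = -2*6/7 = -12/7 ≈ -1.7143)
-315*159 - 7*s = -315*159 - 7*(-12/7) = -50085 + 12 = -50073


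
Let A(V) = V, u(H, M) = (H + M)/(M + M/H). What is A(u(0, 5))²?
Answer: 0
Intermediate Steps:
u(H, M) = (H + M)/(M + M/H)
A(u(0, 5))² = (0*(0 + 5)/(5*(1 + 0)))² = (0*(⅕)*5/1)² = (0*(⅕)*1*5)² = 0² = 0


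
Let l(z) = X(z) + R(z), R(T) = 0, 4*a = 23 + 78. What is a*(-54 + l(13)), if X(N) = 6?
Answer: -1212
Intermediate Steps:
a = 101/4 (a = (23 + 78)/4 = (¼)*101 = 101/4 ≈ 25.250)
l(z) = 6 (l(z) = 6 + 0 = 6)
a*(-54 + l(13)) = 101*(-54 + 6)/4 = (101/4)*(-48) = -1212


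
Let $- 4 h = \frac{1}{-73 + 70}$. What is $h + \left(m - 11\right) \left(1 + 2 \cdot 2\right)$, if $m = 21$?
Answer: $\frac{601}{12} \approx 50.083$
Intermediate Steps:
$h = \frac{1}{12}$ ($h = - \frac{1}{4 \left(-73 + 70\right)} = - \frac{1}{4 \left(-3\right)} = \left(- \frac{1}{4}\right) \left(- \frac{1}{3}\right) = \frac{1}{12} \approx 0.083333$)
$h + \left(m - 11\right) \left(1 + 2 \cdot 2\right) = \frac{1}{12} + \left(21 - 11\right) \left(1 + 2 \cdot 2\right) = \frac{1}{12} + \left(21 - 11\right) \left(1 + 4\right) = \frac{1}{12} + 10 \cdot 5 = \frac{1}{12} + 50 = \frac{601}{12}$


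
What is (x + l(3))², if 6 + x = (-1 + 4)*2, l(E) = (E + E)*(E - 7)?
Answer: 576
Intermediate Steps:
l(E) = 2*E*(-7 + E) (l(E) = (2*E)*(-7 + E) = 2*E*(-7 + E))
x = 0 (x = -6 + (-1 + 4)*2 = -6 + 3*2 = -6 + 6 = 0)
(x + l(3))² = (0 + 2*3*(-7 + 3))² = (0 + 2*3*(-4))² = (0 - 24)² = (-24)² = 576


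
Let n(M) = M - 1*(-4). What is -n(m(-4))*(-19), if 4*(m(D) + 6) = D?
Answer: -57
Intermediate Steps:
m(D) = -6 + D/4
n(M) = 4 + M (n(M) = M + 4 = 4 + M)
-n(m(-4))*(-19) = -(4 + (-6 + (1/4)*(-4)))*(-19) = -(4 + (-6 - 1))*(-19) = -(4 - 7)*(-19) = -1*(-3)*(-19) = 3*(-19) = -57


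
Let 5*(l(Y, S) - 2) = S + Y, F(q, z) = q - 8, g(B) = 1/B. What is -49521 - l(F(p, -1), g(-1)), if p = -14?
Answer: -247592/5 ≈ -49518.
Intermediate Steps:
F(q, z) = -8 + q
l(Y, S) = 2 + S/5 + Y/5 (l(Y, S) = 2 + (S + Y)/5 = 2 + (S/5 + Y/5) = 2 + S/5 + Y/5)
-49521 - l(F(p, -1), g(-1)) = -49521 - (2 + (1/5)/(-1) + (-8 - 14)/5) = -49521 - (2 + (1/5)*(-1) + (1/5)*(-22)) = -49521 - (2 - 1/5 - 22/5) = -49521 - 1*(-13/5) = -49521 + 13/5 = -247592/5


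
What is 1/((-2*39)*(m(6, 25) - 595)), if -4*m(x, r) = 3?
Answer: 2/92937 ≈ 2.1520e-5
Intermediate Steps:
m(x, r) = -¾ (m(x, r) = -¼*3 = -¾)
1/((-2*39)*(m(6, 25) - 595)) = 1/((-2*39)*(-¾ - 595)) = 1/(-78*(-2383/4)) = 1/(92937/2) = 2/92937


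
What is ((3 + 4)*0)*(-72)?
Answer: 0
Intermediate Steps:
((3 + 4)*0)*(-72) = (7*0)*(-72) = 0*(-72) = 0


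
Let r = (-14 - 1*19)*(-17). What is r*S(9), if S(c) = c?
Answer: 5049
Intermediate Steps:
r = 561 (r = (-14 - 19)*(-17) = -33*(-17) = 561)
r*S(9) = 561*9 = 5049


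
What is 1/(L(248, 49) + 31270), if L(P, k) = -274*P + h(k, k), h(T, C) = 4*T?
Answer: -1/36486 ≈ -2.7408e-5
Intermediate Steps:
L(P, k) = -274*P + 4*k
1/(L(248, 49) + 31270) = 1/((-274*248 + 4*49) + 31270) = 1/((-67952 + 196) + 31270) = 1/(-67756 + 31270) = 1/(-36486) = -1/36486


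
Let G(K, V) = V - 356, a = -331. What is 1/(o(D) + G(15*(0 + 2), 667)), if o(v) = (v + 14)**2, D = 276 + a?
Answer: 1/1992 ≈ 0.00050201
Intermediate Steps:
D = -55 (D = 276 - 331 = -55)
o(v) = (14 + v)**2
G(K, V) = -356 + V
1/(o(D) + G(15*(0 + 2), 667)) = 1/((14 - 55)**2 + (-356 + 667)) = 1/((-41)**2 + 311) = 1/(1681 + 311) = 1/1992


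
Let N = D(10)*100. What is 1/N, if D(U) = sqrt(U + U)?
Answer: sqrt(5)/1000 ≈ 0.0022361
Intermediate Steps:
D(U) = sqrt(2)*sqrt(U) (D(U) = sqrt(2*U) = sqrt(2)*sqrt(U))
N = 200*sqrt(5) (N = (sqrt(2)*sqrt(10))*100 = (2*sqrt(5))*100 = 200*sqrt(5) ≈ 447.21)
1/N = 1/(200*sqrt(5)) = sqrt(5)/1000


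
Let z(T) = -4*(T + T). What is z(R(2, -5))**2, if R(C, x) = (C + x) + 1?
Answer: 256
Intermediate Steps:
R(C, x) = 1 + C + x
z(T) = -8*T
z(R(2, -5))**2 = (-8*(1 + 2 - 5))**2 = (-8*(-2))**2 = 16**2 = 256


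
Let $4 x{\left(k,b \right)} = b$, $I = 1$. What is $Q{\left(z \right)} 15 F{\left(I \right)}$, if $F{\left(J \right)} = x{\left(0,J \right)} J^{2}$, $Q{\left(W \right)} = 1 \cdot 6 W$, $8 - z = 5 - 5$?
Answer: $180$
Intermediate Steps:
$x{\left(k,b \right)} = \frac{b}{4}$
$z = 8$ ($z = 8 - \left(5 - 5\right) = 8 - 0 = 8 + 0 = 8$)
$Q{\left(W \right)} = 6 W$
$F{\left(J \right)} = \frac{J^{3}}{4}$ ($F{\left(J \right)} = \frac{J}{4} J^{2} = \frac{J^{3}}{4}$)
$Q{\left(z \right)} 15 F{\left(I \right)} = 6 \cdot 8 \cdot 15 \frac{1^{3}}{4} = 48 \cdot 15 \cdot \frac{1}{4} \cdot 1 = 720 \cdot \frac{1}{4} = 180$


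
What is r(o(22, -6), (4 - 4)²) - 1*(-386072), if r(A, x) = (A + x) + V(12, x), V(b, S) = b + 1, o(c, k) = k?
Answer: 386079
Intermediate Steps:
V(b, S) = 1 + b
r(A, x) = 13 + A + x (r(A, x) = (A + x) + (1 + 12) = (A + x) + 13 = 13 + A + x)
r(o(22, -6), (4 - 4)²) - 1*(-386072) = (13 - 6 + (4 - 4)²) - 1*(-386072) = (13 - 6 + 0²) + 386072 = (13 - 6 + 0) + 386072 = 7 + 386072 = 386079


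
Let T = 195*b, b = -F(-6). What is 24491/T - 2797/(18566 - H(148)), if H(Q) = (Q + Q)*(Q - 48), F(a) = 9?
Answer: -29480551/2151630 ≈ -13.701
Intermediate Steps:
H(Q) = 2*Q*(-48 + Q) (H(Q) = (2*Q)*(-48 + Q) = 2*Q*(-48 + Q))
b = -9 (b = -1*9 = -9)
T = -1755 (T = 195*(-9) = -1755)
24491/T - 2797/(18566 - H(148)) = 24491/(-1755) - 2797/(18566 - 2*148*(-48 + 148)) = 24491*(-1/1755) - 2797/(18566 - 2*148*100) = -24491/1755 - 2797/(18566 - 1*29600) = -24491/1755 - 2797/(18566 - 29600) = -24491/1755 - 2797/(-11034) = -24491/1755 - 2797*(-1/11034) = -24491/1755 + 2797/11034 = -29480551/2151630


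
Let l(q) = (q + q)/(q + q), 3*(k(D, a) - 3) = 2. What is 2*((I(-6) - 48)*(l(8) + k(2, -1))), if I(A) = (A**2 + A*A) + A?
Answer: 168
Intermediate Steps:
k(D, a) = 11/3 (k(D, a) = 3 + (1/3)*2 = 3 + 2/3 = 11/3)
l(q) = 1 (l(q) = (2*q)/((2*q)) = (2*q)*(1/(2*q)) = 1)
I(A) = A + 2*A**2 (I(A) = (A**2 + A**2) + A = 2*A**2 + A = A + 2*A**2)
2*((I(-6) - 48)*(l(8) + k(2, -1))) = 2*((-6*(1 + 2*(-6)) - 48)*(1 + 11/3)) = 2*((-6*(1 - 12) - 48)*(14/3)) = 2*((-6*(-11) - 48)*(14/3)) = 2*((66 - 48)*(14/3)) = 2*(18*(14/3)) = 2*84 = 168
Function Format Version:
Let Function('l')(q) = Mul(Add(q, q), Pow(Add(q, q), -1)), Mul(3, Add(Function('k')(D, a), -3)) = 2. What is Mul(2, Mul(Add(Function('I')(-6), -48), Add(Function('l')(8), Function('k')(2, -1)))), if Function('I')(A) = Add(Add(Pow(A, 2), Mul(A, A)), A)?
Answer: 168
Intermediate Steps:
Function('k')(D, a) = Rational(11, 3) (Function('k')(D, a) = Add(3, Mul(Rational(1, 3), 2)) = Add(3, Rational(2, 3)) = Rational(11, 3))
Function('l')(q) = 1 (Function('l')(q) = Mul(Mul(2, q), Pow(Mul(2, q), -1)) = Mul(Mul(2, q), Mul(Rational(1, 2), Pow(q, -1))) = 1)
Function('I')(A) = Add(A, Mul(2, Pow(A, 2))) (Function('I')(A) = Add(Add(Pow(A, 2), Pow(A, 2)), A) = Add(Mul(2, Pow(A, 2)), A) = Add(A, Mul(2, Pow(A, 2))))
Mul(2, Mul(Add(Function('I')(-6), -48), Add(Function('l')(8), Function('k')(2, -1)))) = Mul(2, Mul(Add(Mul(-6, Add(1, Mul(2, -6))), -48), Add(1, Rational(11, 3)))) = Mul(2, Mul(Add(Mul(-6, Add(1, -12)), -48), Rational(14, 3))) = Mul(2, Mul(Add(Mul(-6, -11), -48), Rational(14, 3))) = Mul(2, Mul(Add(66, -48), Rational(14, 3))) = Mul(2, Mul(18, Rational(14, 3))) = Mul(2, 84) = 168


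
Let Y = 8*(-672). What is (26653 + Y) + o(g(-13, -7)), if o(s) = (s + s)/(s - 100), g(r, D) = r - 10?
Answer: 2617117/123 ≈ 21277.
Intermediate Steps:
Y = -5376
g(r, D) = -10 + r
o(s) = 2*s/(-100 + s) (o(s) = (2*s)/(-100 + s) = 2*s/(-100 + s))
(26653 + Y) + o(g(-13, -7)) = (26653 - 5376) + 2*(-10 - 13)/(-100 + (-10 - 13)) = 21277 + 2*(-23)/(-100 - 23) = 21277 + 2*(-23)/(-123) = 21277 + 2*(-23)*(-1/123) = 21277 + 46/123 = 2617117/123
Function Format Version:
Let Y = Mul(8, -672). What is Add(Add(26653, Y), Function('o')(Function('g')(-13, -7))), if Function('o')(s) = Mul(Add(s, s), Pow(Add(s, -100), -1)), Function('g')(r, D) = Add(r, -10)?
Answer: Rational(2617117, 123) ≈ 21277.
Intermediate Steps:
Y = -5376
Function('g')(r, D) = Add(-10, r)
Function('o')(s) = Mul(2, s, Pow(Add(-100, s), -1)) (Function('o')(s) = Mul(Mul(2, s), Pow(Add(-100, s), -1)) = Mul(2, s, Pow(Add(-100, s), -1)))
Add(Add(26653, Y), Function('o')(Function('g')(-13, -7))) = Add(Add(26653, -5376), Mul(2, Add(-10, -13), Pow(Add(-100, Add(-10, -13)), -1))) = Add(21277, Mul(2, -23, Pow(Add(-100, -23), -1))) = Add(21277, Mul(2, -23, Pow(-123, -1))) = Add(21277, Mul(2, -23, Rational(-1, 123))) = Add(21277, Rational(46, 123)) = Rational(2617117, 123)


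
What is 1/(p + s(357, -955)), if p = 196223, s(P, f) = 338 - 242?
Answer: 1/196319 ≈ 5.0938e-6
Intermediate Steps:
s(P, f) = 96
1/(p + s(357, -955)) = 1/(196223 + 96) = 1/196319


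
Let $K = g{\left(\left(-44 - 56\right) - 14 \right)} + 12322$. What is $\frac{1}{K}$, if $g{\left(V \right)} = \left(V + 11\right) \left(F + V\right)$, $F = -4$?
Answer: $\frac{1}{24476} \approx 4.0856 \cdot 10^{-5}$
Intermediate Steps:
$g{\left(V \right)} = \left(-4 + V\right) \left(11 + V\right)$ ($g{\left(V \right)} = \left(V + 11\right) \left(-4 + V\right) = \left(11 + V\right) \left(-4 + V\right) = \left(-4 + V\right) \left(11 + V\right)$)
$K = 24476$ ($K = \left(-44 + \left(\left(-44 - 56\right) - 14\right)^{2} + 7 \left(\left(-44 - 56\right) - 14\right)\right) + 12322 = \left(-44 + \left(-100 - 14\right)^{2} + 7 \left(-100 - 14\right)\right) + 12322 = \left(-44 + \left(-114\right)^{2} + 7 \left(-114\right)\right) + 12322 = \left(-44 + 12996 - 798\right) + 12322 = 12154 + 12322 = 24476$)
$\frac{1}{K} = \frac{1}{24476}$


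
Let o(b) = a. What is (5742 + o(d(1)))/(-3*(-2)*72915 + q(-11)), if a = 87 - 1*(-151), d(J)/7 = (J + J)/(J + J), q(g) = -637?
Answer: 5980/436853 ≈ 0.013689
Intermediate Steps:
d(J) = 7 (d(J) = 7*((J + J)/(J + J)) = 7*((2*J)/((2*J))) = 7*((2*J)*(1/(2*J))) = 7*1 = 7)
a = 238 (a = 87 + 151 = 238)
o(b) = 238
(5742 + o(d(1)))/(-3*(-2)*72915 + q(-11)) = (5742 + 238)/(-3*(-2)*72915 - 637) = 5980/(6*72915 - 637) = 5980/(437490 - 637) = 5980/436853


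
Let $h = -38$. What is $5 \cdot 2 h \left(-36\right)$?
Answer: $13680$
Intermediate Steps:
$5 \cdot 2 h \left(-36\right) = 5 \cdot 2 \left(-38\right) \left(-36\right) = 10 \left(-38\right) \left(-36\right) = \left(-380\right) \left(-36\right) = 13680$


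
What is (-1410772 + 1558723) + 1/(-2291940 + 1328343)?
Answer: 142565139746/963597 ≈ 1.4795e+5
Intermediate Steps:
(-1410772 + 1558723) + 1/(-2291940 + 1328343) = 147951 + 1/(-963597) = 147951 - 1/963597 = 142565139746/963597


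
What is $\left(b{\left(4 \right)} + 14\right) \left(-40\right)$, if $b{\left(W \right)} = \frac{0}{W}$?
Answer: $-560$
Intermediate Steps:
$b{\left(W \right)} = 0$
$\left(b{\left(4 \right)} + 14\right) \left(-40\right) = \left(0 + 14\right) \left(-40\right) = 14 \left(-40\right) = -560$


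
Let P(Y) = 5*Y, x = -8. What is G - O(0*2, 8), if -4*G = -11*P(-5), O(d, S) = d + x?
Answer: -243/4 ≈ -60.750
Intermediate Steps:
O(d, S) = -8 + d (O(d, S) = d - 8 = -8 + d)
G = -275/4 (G = -(-11)*5*(-5)/4 = -(-11)*(-25)/4 = -¼*275 = -275/4 ≈ -68.750)
G - O(0*2, 8) = -275/4 - (-8 + 0*2) = -275/4 - (-8 + 0) = -275/4 - 1*(-8) = -275/4 + 8 = -243/4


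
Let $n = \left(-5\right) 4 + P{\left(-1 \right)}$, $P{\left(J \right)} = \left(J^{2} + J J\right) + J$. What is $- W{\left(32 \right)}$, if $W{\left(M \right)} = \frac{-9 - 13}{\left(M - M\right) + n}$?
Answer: $- \frac{22}{19} \approx -1.1579$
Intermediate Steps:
$P{\left(J \right)} = J + 2 J^{2}$ ($P{\left(J \right)} = \left(J^{2} + J^{2}\right) + J = 2 J^{2} + J = J + 2 J^{2}$)
$n = -19$ ($n = \left(-5\right) 4 - \left(1 + 2 \left(-1\right)\right) = -20 - \left(1 - 2\right) = -20 - -1 = -20 + 1 = -19$)
$W{\left(M \right)} = \frac{22}{19}$ ($W{\left(M \right)} = \frac{-9 - 13}{\left(M - M\right) - 19} = - \frac{22}{0 - 19} = - \frac{22}{-19} = \left(-22\right) \left(- \frac{1}{19}\right) = \frac{22}{19}$)
$- W{\left(32 \right)} = \left(-1\right) \frac{22}{19} = - \frac{22}{19}$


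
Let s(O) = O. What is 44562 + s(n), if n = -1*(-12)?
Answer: 44574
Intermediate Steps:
n = 12
44562 + s(n) = 44562 + 12 = 44574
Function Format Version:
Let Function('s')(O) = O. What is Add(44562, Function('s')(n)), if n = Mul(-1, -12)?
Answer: 44574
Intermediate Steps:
n = 12
Add(44562, Function('s')(n)) = Add(44562, 12) = 44574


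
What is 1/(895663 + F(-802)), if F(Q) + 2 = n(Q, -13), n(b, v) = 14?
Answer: 1/895675 ≈ 1.1165e-6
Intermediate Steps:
F(Q) = 12 (F(Q) = -2 + 14 = 12)
1/(895663 + F(-802)) = 1/(895663 + 12) = 1/895675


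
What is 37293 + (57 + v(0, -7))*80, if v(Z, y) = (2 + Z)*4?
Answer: 42493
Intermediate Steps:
v(Z, y) = 8 + 4*Z
37293 + (57 + v(0, -7))*80 = 37293 + (57 + (8 + 4*0))*80 = 37293 + (57 + (8 + 0))*80 = 37293 + (57 + 8)*80 = 37293 + 65*80 = 37293 + 5200 = 42493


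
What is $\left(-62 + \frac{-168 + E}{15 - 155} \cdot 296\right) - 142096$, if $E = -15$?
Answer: $- \frac{4961988}{35} \approx -1.4177 \cdot 10^{5}$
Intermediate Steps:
$\left(-62 + \frac{-168 + E}{15 - 155} \cdot 296\right) - 142096 = \left(-62 + \frac{-168 - 15}{15 - 155} \cdot 296\right) - 142096 = \left(-62 + - \frac{183}{-140} \cdot 296\right) - 142096 = \left(-62 + \left(-183\right) \left(- \frac{1}{140}\right) 296\right) - 142096 = \left(-62 + \frac{183}{140} \cdot 296\right) - 142096 = \left(-62 + \frac{13542}{35}\right) - 142096 = \frac{11372}{35} - 142096 = - \frac{4961988}{35}$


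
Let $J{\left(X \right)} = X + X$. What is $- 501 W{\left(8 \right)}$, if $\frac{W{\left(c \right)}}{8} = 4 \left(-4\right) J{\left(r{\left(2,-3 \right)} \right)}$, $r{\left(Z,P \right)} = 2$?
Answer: $256512$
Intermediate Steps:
$J{\left(X \right)} = 2 X$
$W{\left(c \right)} = -512$ ($W{\left(c \right)} = 8 \cdot 4 \left(-4\right) 2 \cdot 2 = 8 \left(\left(-16\right) 4\right) = 8 \left(-64\right) = -512$)
$- 501 W{\left(8 \right)} = \left(-501\right) \left(-512\right) = 256512$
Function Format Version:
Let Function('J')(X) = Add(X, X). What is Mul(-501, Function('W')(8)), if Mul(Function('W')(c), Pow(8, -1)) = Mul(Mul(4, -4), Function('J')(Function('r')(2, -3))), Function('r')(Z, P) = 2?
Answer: 256512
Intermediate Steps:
Function('J')(X) = Mul(2, X)
Function('W')(c) = -512 (Function('W')(c) = Mul(8, Mul(Mul(4, -4), Mul(2, 2))) = Mul(8, Mul(-16, 4)) = Mul(8, -64) = -512)
Mul(-501, Function('W')(8)) = Mul(-501, -512) = 256512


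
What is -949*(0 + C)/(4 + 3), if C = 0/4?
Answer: 0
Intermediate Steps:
C = 0 (C = 0*(¼) = 0)
-949*(0 + C)/(4 + 3) = -949*(0 + 0)/(4 + 3) = -0/7 = -949*0 = 0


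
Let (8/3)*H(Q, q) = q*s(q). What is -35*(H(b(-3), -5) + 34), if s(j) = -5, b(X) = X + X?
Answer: -12145/8 ≈ -1518.1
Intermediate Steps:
b(X) = 2*X
H(Q, q) = -15*q/8 (H(Q, q) = 3*(q*(-5))/8 = 3*(-5*q)/8 = -15*q/8)
-35*(H(b(-3), -5) + 34) = -35*(-15/8*(-5) + 34) = -35*(75/8 + 34) = -35*347/8 = -12145/8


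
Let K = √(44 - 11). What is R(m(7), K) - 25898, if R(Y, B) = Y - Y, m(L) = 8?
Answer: -25898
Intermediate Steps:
K = √33 ≈ 5.7446
R(Y, B) = 0
R(m(7), K) - 25898 = 0 - 25898 = -25898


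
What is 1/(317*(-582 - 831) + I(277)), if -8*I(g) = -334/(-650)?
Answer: -2600/1164594767 ≈ -2.2325e-6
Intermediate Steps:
I(g) = -167/2600 (I(g) = -(-167)/(4*(-650)) = -(-167)*(-1)/(4*650) = -1/8*167/325 = -167/2600)
1/(317*(-582 - 831) + I(277)) = 1/(317*(-582 - 831) - 167/2600) = 1/(317*(-1413) - 167/2600) = 1/(-447921 - 167/2600) = 1/(-1164594767/2600) = -2600/1164594767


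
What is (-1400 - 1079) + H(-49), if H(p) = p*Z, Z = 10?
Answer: -2969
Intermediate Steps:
H(p) = 10*p (H(p) = p*10 = 10*p)
(-1400 - 1079) + H(-49) = (-1400 - 1079) + 10*(-49) = -2479 - 490 = -2969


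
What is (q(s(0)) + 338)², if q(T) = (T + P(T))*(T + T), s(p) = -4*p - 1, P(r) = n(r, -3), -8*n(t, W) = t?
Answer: 1846881/16 ≈ 1.1543e+5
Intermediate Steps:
n(t, W) = -t/8
P(r) = -r/8
s(p) = -1 - 4*p
q(T) = 7*T²/4 (q(T) = (T - T/8)*(T + T) = (7*T/8)*(2*T) = 7*T²/4)
(q(s(0)) + 338)² = (7*(-1 - 4*0)²/4 + 338)² = (7*(-1 + 0)²/4 + 338)² = ((7/4)*(-1)² + 338)² = ((7/4)*1 + 338)² = (7/4 + 338)² = (1359/4)² = 1846881/16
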